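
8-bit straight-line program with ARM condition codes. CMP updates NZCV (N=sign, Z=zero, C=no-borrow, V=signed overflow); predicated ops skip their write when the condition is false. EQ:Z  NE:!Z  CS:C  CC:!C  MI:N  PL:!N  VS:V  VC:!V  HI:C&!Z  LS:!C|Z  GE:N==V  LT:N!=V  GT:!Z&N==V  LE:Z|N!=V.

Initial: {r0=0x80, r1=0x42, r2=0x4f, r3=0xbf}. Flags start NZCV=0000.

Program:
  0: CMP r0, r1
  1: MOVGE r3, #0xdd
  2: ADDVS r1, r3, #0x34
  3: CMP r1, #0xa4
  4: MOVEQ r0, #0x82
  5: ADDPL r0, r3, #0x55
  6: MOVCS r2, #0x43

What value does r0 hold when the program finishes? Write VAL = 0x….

VAL = 0x14

0: ✓ CMP  NZCV=0011
1: · MOVGE
2: ✓ ADDVS  r1←0xf3
3: ✓ CMP  NZCV=0010
4: · MOVEQ
5: ✓ ADDPL  r0←0x14
6: ✓ MOVCS  r2←0x43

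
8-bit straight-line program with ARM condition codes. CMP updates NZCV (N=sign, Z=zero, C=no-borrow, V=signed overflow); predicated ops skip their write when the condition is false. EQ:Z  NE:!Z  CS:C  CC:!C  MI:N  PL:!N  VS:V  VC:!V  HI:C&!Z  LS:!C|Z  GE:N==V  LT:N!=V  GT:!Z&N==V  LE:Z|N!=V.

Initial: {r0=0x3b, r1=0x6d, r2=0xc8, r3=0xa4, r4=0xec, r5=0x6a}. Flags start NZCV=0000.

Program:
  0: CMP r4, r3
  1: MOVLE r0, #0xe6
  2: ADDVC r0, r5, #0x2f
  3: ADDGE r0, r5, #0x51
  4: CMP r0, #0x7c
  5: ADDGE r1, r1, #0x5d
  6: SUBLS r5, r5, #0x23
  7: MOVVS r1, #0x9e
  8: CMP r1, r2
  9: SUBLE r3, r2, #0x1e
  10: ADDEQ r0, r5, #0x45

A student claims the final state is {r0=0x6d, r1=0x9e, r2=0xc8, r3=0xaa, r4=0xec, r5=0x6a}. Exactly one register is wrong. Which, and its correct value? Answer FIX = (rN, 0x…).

FIX = (r0, 0xbb)

0: ✓ CMP  NZCV=0010
1: · MOVLE
2: ✓ ADDVC  r0←0x99
3: ✓ ADDGE  r0←0xbb
4: ✓ CMP  NZCV=0011
5: · ADDGE
6: · SUBLS
7: ✓ MOVVS  r1←0x9e
8: ✓ CMP  NZCV=1000
9: ✓ SUBLE  r3←0xaa
10: · ADDEQ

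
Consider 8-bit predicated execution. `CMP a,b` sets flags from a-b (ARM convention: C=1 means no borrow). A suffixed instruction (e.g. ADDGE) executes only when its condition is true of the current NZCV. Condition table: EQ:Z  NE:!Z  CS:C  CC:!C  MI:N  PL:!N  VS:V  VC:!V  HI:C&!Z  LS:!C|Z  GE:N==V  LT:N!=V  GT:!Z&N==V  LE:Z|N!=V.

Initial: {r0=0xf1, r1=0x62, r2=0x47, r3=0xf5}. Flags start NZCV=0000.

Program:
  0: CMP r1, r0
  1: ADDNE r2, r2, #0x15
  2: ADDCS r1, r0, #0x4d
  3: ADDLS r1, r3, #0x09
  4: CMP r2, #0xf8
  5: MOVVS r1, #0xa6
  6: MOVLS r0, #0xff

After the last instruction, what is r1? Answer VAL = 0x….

[0] flags=0000 → (cmp)
[1] flags=0000 NE?T → r2=0x5c
[2] flags=0000 CS?F → skip
[3] flags=0000 LS?T → r1=0xfe
[4] flags=0000 → (cmp)
[5] flags=0000 VS?F → skip
[6] flags=0000 LS?T → r0=0xff

VAL = 0xfe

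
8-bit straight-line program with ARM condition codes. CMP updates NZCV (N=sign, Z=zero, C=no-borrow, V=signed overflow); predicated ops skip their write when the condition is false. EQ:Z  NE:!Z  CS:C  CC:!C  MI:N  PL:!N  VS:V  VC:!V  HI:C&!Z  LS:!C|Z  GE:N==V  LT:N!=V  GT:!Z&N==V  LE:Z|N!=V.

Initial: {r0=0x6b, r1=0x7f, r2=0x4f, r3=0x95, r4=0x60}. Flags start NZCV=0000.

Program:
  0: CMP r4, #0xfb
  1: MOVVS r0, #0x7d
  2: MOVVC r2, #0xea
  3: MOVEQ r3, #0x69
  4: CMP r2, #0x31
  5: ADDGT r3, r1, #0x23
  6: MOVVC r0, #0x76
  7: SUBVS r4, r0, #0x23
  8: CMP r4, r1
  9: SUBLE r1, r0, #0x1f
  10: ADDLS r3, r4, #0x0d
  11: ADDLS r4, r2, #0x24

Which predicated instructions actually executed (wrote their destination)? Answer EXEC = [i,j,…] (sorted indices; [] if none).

EXEC = [2,6,9,10,11]

[0] flags=0000 → (cmp)
[1] flags=0000 VS?F → skip
[2] flags=0000 VC?T → r2=0xea
[3] flags=0000 EQ?F → skip
[4] flags=1010 → (cmp)
[5] flags=1010 GT?F → skip
[6] flags=1010 VC?T → r0=0x76
[7] flags=1010 VS?F → skip
[8] flags=1000 → (cmp)
[9] flags=1000 LE?T → r1=0x57
[10] flags=1000 LS?T → r3=0x6d
[11] flags=1000 LS?T → r4=0x0e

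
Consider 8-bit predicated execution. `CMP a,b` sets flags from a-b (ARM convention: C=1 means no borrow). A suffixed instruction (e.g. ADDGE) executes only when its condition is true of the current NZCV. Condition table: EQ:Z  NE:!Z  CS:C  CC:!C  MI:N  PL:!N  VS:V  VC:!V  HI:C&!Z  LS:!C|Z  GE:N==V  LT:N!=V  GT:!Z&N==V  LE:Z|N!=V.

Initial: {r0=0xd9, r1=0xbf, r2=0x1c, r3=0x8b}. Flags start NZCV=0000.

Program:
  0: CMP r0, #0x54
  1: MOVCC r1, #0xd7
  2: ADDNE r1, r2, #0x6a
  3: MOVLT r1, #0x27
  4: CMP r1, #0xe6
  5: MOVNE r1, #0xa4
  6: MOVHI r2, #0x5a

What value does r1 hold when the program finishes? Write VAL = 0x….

VAL = 0xa4

0: ✓ CMP  NZCV=1010
1: · MOVCC
2: ✓ ADDNE  r1←0x86
3: ✓ MOVLT  r1←0x27
4: ✓ CMP  NZCV=0000
5: ✓ MOVNE  r1←0xa4
6: · MOVHI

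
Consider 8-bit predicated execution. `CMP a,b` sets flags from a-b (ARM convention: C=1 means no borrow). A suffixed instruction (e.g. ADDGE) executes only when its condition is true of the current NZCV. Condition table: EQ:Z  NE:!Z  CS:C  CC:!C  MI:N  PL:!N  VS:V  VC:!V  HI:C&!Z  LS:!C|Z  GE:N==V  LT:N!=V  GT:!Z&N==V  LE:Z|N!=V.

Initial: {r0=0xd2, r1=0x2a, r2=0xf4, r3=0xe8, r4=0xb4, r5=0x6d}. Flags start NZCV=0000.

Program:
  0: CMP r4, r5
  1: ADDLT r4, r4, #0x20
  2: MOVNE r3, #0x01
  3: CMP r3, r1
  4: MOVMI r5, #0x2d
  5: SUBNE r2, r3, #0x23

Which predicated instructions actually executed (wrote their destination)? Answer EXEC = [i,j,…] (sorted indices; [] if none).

EXEC = [1,2,4,5]

[0] flags=0011 → (cmp)
[1] flags=0011 LT?T → r4=0xd4
[2] flags=0011 NE?T → r3=0x01
[3] flags=1000 → (cmp)
[4] flags=1000 MI?T → r5=0x2d
[5] flags=1000 NE?T → r2=0xde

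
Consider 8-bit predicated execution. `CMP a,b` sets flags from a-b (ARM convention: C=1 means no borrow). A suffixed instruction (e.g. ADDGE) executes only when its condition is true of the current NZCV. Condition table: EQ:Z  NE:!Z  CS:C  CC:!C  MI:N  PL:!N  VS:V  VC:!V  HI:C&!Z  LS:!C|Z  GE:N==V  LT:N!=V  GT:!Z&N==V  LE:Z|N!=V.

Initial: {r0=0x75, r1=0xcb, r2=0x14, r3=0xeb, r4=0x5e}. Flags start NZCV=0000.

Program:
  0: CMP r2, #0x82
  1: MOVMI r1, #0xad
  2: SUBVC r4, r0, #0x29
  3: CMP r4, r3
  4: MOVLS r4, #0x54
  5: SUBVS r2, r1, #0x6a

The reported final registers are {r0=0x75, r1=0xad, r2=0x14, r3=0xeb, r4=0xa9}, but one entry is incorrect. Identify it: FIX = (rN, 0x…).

0: ✓ CMP  NZCV=1001
1: ✓ MOVMI  r1←0xad
2: · SUBVC
3: ✓ CMP  NZCV=0000
4: ✓ MOVLS  r4←0x54
5: · SUBVS

FIX = (r4, 0x54)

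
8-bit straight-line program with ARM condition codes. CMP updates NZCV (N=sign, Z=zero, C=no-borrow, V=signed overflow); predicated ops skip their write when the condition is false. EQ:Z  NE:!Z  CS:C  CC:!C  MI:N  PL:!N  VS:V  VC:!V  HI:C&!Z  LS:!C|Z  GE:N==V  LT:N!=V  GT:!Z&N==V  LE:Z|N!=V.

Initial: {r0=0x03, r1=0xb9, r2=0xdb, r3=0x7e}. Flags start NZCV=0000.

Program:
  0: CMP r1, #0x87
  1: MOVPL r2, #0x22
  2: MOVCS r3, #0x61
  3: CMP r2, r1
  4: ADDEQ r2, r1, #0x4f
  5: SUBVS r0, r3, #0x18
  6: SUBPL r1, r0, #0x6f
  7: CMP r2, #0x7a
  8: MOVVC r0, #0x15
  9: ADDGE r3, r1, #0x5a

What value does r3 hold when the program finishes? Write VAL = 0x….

0: ✓ CMP  NZCV=0010
1: ✓ MOVPL  r2←0x22
2: ✓ MOVCS  r3←0x61
3: ✓ CMP  NZCV=0000
4: · ADDEQ
5: · SUBVS
6: ✓ SUBPL  r1←0x94
7: ✓ CMP  NZCV=1000
8: ✓ MOVVC  r0←0x15
9: · ADDGE

VAL = 0x61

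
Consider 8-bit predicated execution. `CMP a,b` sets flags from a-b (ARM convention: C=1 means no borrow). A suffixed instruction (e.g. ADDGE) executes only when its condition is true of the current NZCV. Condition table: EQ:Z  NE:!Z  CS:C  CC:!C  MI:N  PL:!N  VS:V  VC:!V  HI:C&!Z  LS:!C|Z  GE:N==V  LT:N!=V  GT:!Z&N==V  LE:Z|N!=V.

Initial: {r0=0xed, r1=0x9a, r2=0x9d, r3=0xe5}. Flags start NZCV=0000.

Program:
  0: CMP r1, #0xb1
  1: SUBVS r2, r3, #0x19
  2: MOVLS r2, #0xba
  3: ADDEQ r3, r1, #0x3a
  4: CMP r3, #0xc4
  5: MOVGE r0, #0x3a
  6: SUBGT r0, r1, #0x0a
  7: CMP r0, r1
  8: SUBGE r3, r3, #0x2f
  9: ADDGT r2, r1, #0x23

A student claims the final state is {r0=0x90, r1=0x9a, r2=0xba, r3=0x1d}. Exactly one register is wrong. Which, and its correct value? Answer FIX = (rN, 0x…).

[0] flags=1000 → (cmp)
[1] flags=1000 VS?F → skip
[2] flags=1000 LS?T → r2=0xba
[3] flags=1000 EQ?F → skip
[4] flags=0010 → (cmp)
[5] flags=0010 GE?T → r0=0x3a
[6] flags=0010 GT?T → r0=0x90
[7] flags=1000 → (cmp)
[8] flags=1000 GE?F → skip
[9] flags=1000 GT?F → skip

FIX = (r3, 0xe5)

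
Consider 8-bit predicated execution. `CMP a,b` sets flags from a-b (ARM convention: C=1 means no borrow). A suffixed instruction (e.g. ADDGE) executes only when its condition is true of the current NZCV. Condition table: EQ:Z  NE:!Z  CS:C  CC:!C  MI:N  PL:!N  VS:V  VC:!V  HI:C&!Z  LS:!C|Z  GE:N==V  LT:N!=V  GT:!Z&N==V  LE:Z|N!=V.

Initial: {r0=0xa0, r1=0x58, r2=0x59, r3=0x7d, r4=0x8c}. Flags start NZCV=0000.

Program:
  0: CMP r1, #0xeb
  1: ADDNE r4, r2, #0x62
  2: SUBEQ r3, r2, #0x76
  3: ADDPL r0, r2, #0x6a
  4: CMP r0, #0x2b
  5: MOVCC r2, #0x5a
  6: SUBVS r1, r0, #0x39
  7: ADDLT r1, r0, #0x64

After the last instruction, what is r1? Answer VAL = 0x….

[0] flags=0000 → (cmp)
[1] flags=0000 NE?T → r4=0xbb
[2] flags=0000 EQ?F → skip
[3] flags=0000 PL?T → r0=0xc3
[4] flags=1010 → (cmp)
[5] flags=1010 CC?F → skip
[6] flags=1010 VS?F → skip
[7] flags=1010 LT?T → r1=0x27

VAL = 0x27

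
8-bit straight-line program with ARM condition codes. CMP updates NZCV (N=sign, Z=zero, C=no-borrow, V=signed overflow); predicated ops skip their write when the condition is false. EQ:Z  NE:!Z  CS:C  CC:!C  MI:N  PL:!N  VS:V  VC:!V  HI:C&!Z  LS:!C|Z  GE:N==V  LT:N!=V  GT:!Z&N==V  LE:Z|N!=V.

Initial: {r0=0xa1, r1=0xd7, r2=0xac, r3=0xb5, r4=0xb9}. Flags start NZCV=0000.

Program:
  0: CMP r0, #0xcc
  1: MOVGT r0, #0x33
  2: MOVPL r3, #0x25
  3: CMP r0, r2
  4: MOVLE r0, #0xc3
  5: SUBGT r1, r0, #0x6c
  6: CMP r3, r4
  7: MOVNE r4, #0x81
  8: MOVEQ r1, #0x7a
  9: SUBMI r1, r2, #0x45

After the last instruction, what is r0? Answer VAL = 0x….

VAL = 0xc3

0: ✓ CMP  NZCV=1000
1: · MOVGT
2: · MOVPL
3: ✓ CMP  NZCV=1000
4: ✓ MOVLE  r0←0xc3
5: · SUBGT
6: ✓ CMP  NZCV=1000
7: ✓ MOVNE  r4←0x81
8: · MOVEQ
9: ✓ SUBMI  r1←0x67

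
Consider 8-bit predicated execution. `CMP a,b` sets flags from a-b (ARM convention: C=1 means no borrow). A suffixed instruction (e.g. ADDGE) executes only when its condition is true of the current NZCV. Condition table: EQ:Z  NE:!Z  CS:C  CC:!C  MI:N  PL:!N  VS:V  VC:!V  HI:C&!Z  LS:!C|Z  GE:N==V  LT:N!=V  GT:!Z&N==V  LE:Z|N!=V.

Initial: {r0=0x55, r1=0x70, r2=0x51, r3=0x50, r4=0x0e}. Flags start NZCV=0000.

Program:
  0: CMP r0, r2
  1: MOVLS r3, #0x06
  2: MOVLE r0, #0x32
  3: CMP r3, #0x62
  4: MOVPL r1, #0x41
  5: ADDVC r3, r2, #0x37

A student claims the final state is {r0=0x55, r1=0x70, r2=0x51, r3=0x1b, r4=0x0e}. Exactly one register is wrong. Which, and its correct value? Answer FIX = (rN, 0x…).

FIX = (r3, 0x88)

0: ✓ CMP  NZCV=0010
1: · MOVLS
2: · MOVLE
3: ✓ CMP  NZCV=1000
4: · MOVPL
5: ✓ ADDVC  r3←0x88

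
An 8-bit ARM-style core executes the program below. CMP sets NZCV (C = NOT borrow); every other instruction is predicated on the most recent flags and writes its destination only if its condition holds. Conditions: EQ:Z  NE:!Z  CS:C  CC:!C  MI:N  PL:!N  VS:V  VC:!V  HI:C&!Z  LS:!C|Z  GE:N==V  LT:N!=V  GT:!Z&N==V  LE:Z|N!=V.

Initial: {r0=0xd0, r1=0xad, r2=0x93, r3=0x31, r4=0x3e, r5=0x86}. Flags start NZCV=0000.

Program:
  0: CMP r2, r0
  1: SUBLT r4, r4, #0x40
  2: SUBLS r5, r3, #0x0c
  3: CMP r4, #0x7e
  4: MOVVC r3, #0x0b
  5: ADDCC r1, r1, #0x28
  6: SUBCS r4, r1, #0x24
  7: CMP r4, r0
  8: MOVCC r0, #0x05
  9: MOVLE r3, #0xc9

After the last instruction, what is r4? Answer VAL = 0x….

VAL = 0x89

[0] flags=1000 → (cmp)
[1] flags=1000 LT?T → r4=0xfe
[2] flags=1000 LS?T → r5=0x25
[3] flags=1010 → (cmp)
[4] flags=1010 VC?T → r3=0x0b
[5] flags=1010 CC?F → skip
[6] flags=1010 CS?T → r4=0x89
[7] flags=1000 → (cmp)
[8] flags=1000 CC?T → r0=0x05
[9] flags=1000 LE?T → r3=0xc9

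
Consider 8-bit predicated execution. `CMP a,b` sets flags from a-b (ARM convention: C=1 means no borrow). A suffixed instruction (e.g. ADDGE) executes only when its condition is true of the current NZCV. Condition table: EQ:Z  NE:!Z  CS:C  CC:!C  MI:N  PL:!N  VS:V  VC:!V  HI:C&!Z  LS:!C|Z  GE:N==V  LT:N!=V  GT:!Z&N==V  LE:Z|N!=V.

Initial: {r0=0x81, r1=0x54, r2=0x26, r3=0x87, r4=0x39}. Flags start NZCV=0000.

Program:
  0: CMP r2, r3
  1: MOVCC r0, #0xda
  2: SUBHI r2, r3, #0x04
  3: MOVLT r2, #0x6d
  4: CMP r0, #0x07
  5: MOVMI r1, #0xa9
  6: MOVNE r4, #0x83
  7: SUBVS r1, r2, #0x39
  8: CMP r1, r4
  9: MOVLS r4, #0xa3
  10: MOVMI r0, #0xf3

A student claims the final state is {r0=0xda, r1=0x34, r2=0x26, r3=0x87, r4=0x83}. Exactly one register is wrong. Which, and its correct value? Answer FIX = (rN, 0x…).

[0] flags=1001 → (cmp)
[1] flags=1001 CC?T → r0=0xda
[2] flags=1001 HI?F → skip
[3] flags=1001 LT?F → skip
[4] flags=1010 → (cmp)
[5] flags=1010 MI?T → r1=0xa9
[6] flags=1010 NE?T → r4=0x83
[7] flags=1010 VS?F → skip
[8] flags=0010 → (cmp)
[9] flags=0010 LS?F → skip
[10] flags=0010 MI?F → skip

FIX = (r1, 0xa9)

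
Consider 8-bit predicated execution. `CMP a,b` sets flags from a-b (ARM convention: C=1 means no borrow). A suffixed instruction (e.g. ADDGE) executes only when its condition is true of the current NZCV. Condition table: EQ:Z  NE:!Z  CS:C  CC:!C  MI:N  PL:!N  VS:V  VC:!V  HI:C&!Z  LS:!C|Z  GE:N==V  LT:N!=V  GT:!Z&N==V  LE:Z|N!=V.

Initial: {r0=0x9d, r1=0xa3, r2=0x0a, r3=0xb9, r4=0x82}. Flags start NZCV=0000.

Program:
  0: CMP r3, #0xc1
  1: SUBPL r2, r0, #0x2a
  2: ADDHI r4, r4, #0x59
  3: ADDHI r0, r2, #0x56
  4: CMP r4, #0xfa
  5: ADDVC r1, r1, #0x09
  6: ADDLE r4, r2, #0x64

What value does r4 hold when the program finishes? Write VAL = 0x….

VAL = 0x6e

0: ✓ CMP  NZCV=1000
1: · SUBPL
2: · ADDHI
3: · ADDHI
4: ✓ CMP  NZCV=1000
5: ✓ ADDVC  r1←0xac
6: ✓ ADDLE  r4←0x6e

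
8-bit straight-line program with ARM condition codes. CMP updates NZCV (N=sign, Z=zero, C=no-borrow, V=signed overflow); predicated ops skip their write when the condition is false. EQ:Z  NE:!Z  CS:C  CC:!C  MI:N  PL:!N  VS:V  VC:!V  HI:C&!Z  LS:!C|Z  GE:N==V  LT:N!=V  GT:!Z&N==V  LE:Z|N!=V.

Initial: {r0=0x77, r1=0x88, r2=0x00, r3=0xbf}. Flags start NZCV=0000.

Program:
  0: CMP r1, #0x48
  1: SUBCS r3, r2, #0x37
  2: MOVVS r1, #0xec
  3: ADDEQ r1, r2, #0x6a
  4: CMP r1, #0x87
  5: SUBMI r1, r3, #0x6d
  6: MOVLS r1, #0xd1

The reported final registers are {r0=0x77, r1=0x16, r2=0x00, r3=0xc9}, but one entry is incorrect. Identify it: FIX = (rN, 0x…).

FIX = (r1, 0xec)

[0] flags=0011 → (cmp)
[1] flags=0011 CS?T → r3=0xc9
[2] flags=0011 VS?T → r1=0xec
[3] flags=0011 EQ?F → skip
[4] flags=0010 → (cmp)
[5] flags=0010 MI?F → skip
[6] flags=0010 LS?F → skip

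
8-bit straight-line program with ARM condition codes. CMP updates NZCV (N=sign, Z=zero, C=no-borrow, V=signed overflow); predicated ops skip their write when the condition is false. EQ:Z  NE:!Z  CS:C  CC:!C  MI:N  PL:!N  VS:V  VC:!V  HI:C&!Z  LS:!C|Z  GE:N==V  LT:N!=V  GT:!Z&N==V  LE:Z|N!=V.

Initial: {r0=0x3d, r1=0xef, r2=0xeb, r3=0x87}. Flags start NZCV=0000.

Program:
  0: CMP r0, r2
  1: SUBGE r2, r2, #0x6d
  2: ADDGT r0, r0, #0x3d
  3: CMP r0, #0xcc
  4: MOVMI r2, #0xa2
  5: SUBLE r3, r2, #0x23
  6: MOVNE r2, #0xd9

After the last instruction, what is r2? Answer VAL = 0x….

VAL = 0xd9

0: ✓ CMP  NZCV=0000
1: ✓ SUBGE  r2←0x7e
2: ✓ ADDGT  r0←0x7a
3: ✓ CMP  NZCV=1001
4: ✓ MOVMI  r2←0xa2
5: · SUBLE
6: ✓ MOVNE  r2←0xd9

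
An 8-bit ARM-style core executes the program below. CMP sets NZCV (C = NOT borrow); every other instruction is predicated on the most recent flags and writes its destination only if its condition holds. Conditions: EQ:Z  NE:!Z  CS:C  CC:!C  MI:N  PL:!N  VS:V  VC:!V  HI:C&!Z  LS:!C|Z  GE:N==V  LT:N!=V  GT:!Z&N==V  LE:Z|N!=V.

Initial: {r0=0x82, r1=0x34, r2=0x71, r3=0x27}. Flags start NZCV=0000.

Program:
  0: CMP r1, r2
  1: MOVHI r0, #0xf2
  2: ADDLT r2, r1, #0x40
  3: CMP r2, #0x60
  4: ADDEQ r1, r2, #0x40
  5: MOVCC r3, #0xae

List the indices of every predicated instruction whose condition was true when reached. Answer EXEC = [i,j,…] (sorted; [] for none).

EXEC = [2]

0: ✓ CMP  NZCV=1000
1: · MOVHI
2: ✓ ADDLT  r2←0x74
3: ✓ CMP  NZCV=0010
4: · ADDEQ
5: · MOVCC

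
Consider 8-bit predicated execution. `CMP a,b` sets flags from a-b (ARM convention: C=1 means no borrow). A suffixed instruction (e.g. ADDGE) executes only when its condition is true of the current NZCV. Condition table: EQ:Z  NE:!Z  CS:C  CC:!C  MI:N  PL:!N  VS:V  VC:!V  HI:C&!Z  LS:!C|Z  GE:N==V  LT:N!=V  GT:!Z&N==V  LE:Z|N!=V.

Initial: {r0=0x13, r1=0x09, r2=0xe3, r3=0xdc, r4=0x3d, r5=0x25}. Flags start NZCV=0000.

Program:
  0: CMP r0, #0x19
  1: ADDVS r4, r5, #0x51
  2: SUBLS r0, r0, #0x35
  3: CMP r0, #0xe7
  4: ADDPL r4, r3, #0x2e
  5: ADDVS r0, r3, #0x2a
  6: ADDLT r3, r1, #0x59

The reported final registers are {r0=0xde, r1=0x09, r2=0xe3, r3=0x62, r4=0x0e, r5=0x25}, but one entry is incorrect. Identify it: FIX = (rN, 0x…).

FIX = (r4, 0x3d)

[0] flags=1000 → (cmp)
[1] flags=1000 VS?F → skip
[2] flags=1000 LS?T → r0=0xde
[3] flags=1000 → (cmp)
[4] flags=1000 PL?F → skip
[5] flags=1000 VS?F → skip
[6] flags=1000 LT?T → r3=0x62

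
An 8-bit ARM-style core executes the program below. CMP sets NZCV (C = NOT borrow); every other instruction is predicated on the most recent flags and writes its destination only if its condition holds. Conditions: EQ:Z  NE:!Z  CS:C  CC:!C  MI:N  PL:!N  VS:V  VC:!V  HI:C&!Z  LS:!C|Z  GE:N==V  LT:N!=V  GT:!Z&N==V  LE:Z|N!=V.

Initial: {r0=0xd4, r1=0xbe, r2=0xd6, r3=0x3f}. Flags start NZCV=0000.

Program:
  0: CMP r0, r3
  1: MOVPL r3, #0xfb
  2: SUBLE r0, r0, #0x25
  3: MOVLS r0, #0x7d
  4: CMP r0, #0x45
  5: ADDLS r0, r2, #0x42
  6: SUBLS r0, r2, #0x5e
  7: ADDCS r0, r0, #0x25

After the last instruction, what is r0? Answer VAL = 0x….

VAL = 0xd4

0: ✓ CMP  NZCV=1010
1: · MOVPL
2: ✓ SUBLE  r0←0xaf
3: · MOVLS
4: ✓ CMP  NZCV=0011
5: · ADDLS
6: · SUBLS
7: ✓ ADDCS  r0←0xd4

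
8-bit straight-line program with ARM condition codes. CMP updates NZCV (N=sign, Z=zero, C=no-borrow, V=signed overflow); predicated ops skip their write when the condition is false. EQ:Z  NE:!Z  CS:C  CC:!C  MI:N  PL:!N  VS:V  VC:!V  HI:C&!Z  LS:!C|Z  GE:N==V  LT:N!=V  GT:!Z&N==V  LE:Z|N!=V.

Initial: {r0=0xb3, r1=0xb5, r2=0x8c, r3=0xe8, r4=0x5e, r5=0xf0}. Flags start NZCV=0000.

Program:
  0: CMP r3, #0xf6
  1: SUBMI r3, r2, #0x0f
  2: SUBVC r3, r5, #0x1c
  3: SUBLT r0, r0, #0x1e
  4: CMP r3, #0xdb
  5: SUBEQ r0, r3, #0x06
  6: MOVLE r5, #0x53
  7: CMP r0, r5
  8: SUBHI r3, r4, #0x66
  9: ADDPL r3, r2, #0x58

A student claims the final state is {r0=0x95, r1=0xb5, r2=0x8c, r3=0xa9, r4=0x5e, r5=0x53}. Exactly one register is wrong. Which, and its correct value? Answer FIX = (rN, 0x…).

FIX = (r3, 0xe4)

0: ✓ CMP  NZCV=1000
1: ✓ SUBMI  r3←0x7d
2: ✓ SUBVC  r3←0xd4
3: ✓ SUBLT  r0←0x95
4: ✓ CMP  NZCV=1000
5: · SUBEQ
6: ✓ MOVLE  r5←0x53
7: ✓ CMP  NZCV=0011
8: ✓ SUBHI  r3←0xf8
9: ✓ ADDPL  r3←0xe4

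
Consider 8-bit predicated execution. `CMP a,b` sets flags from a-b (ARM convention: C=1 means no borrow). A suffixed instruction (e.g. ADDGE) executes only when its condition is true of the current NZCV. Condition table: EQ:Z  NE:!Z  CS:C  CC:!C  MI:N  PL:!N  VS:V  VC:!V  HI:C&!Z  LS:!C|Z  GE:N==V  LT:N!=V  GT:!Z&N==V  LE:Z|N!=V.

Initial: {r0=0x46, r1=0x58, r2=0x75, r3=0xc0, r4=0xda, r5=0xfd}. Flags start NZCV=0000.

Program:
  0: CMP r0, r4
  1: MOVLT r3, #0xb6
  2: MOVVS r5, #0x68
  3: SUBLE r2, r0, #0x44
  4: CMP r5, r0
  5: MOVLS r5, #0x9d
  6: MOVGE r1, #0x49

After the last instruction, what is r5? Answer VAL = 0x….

VAL = 0xfd

0: ✓ CMP  NZCV=0000
1: · MOVLT
2: · MOVVS
3: · SUBLE
4: ✓ CMP  NZCV=1010
5: · MOVLS
6: · MOVGE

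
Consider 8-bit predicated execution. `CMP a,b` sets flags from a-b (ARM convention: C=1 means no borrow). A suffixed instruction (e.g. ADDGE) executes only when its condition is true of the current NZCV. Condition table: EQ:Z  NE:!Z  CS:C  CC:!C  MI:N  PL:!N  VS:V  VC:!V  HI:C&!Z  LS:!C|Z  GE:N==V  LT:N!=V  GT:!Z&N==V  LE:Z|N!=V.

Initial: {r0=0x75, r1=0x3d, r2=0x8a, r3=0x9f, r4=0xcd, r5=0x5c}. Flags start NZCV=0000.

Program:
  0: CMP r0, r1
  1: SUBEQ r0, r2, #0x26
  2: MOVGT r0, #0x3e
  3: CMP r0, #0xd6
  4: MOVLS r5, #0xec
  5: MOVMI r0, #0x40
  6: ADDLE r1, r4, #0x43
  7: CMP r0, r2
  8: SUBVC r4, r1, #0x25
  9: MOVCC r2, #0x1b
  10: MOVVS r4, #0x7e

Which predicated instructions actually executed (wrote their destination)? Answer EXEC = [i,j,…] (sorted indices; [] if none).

0: ✓ CMP  NZCV=0010
1: · SUBEQ
2: ✓ MOVGT  r0←0x3e
3: ✓ CMP  NZCV=0000
4: ✓ MOVLS  r5←0xec
5: · MOVMI
6: · ADDLE
7: ✓ CMP  NZCV=1001
8: · SUBVC
9: ✓ MOVCC  r2←0x1b
10: ✓ MOVVS  r4←0x7e

EXEC = [2,4,9,10]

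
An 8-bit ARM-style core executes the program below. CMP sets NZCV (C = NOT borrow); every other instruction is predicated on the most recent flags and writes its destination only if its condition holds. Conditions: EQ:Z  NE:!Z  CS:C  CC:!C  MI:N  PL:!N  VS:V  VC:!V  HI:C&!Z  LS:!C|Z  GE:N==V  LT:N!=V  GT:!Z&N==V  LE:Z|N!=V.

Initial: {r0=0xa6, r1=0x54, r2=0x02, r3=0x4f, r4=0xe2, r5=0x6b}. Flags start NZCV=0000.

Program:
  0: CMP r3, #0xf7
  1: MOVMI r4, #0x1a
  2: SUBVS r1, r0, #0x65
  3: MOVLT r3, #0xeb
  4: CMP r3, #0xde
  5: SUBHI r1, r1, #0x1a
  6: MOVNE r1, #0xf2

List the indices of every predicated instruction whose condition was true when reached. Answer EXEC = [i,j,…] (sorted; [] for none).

[0] flags=0000 → (cmp)
[1] flags=0000 MI?F → skip
[2] flags=0000 VS?F → skip
[3] flags=0000 LT?F → skip
[4] flags=0000 → (cmp)
[5] flags=0000 HI?F → skip
[6] flags=0000 NE?T → r1=0xf2

EXEC = [6]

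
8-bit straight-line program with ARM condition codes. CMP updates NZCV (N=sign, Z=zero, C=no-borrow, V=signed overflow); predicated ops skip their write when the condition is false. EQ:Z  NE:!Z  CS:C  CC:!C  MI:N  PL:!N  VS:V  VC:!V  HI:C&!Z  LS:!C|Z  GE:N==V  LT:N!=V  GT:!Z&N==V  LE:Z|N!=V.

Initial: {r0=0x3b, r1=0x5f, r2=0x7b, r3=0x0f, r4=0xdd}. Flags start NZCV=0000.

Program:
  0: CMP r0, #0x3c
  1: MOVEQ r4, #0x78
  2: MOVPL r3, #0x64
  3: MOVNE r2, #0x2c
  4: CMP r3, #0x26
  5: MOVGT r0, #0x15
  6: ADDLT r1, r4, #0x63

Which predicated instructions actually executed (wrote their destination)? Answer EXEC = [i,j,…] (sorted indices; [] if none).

[0] flags=1000 → (cmp)
[1] flags=1000 EQ?F → skip
[2] flags=1000 PL?F → skip
[3] flags=1000 NE?T → r2=0x2c
[4] flags=1000 → (cmp)
[5] flags=1000 GT?F → skip
[6] flags=1000 LT?T → r1=0x40

EXEC = [3,6]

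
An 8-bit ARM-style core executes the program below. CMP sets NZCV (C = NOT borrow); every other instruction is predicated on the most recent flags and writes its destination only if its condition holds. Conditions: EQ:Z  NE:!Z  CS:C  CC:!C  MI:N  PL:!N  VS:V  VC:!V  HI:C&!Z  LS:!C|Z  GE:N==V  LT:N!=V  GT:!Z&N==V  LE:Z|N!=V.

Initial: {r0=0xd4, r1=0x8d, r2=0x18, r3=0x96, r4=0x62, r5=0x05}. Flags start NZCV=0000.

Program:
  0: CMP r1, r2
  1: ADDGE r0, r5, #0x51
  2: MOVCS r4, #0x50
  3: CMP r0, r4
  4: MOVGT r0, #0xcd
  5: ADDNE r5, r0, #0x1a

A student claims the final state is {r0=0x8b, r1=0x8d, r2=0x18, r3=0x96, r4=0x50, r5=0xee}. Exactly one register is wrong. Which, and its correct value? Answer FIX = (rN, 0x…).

[0] flags=0011 → (cmp)
[1] flags=0011 GE?F → skip
[2] flags=0011 CS?T → r4=0x50
[3] flags=1010 → (cmp)
[4] flags=1010 GT?F → skip
[5] flags=1010 NE?T → r5=0xee

FIX = (r0, 0xd4)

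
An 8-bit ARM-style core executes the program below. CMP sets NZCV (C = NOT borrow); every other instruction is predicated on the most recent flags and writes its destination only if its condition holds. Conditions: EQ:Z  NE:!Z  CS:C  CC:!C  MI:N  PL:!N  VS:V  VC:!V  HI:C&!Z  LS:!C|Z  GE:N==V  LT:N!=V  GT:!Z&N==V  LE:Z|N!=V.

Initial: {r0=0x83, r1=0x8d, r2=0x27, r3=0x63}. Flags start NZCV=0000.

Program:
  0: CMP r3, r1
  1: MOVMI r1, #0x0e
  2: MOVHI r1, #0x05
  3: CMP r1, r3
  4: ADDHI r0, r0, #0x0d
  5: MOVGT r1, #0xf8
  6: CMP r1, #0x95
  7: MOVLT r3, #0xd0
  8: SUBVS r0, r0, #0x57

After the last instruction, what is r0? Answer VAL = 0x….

VAL = 0x83

[0] flags=1001 → (cmp)
[1] flags=1001 MI?T → r1=0x0e
[2] flags=1001 HI?F → skip
[3] flags=1000 → (cmp)
[4] flags=1000 HI?F → skip
[5] flags=1000 GT?F → skip
[6] flags=0000 → (cmp)
[7] flags=0000 LT?F → skip
[8] flags=0000 VS?F → skip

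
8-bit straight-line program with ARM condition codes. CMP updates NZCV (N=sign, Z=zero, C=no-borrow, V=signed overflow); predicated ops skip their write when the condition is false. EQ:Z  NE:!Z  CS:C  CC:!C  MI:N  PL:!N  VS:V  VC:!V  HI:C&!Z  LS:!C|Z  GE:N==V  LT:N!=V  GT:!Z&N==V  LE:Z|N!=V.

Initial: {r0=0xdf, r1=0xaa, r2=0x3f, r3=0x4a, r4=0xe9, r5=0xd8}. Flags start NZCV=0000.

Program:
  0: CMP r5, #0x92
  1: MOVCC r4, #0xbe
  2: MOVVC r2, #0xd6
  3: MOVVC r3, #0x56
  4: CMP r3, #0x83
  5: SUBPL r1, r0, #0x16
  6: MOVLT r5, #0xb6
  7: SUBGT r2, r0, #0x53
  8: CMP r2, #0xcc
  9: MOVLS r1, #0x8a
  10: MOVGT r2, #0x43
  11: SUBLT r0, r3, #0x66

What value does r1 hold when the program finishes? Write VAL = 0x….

[0] flags=0010 → (cmp)
[1] flags=0010 CC?F → skip
[2] flags=0010 VC?T → r2=0xd6
[3] flags=0010 VC?T → r3=0x56
[4] flags=1001 → (cmp)
[5] flags=1001 PL?F → skip
[6] flags=1001 LT?F → skip
[7] flags=1001 GT?T → r2=0x8c
[8] flags=1000 → (cmp)
[9] flags=1000 LS?T → r1=0x8a
[10] flags=1000 GT?F → skip
[11] flags=1000 LT?T → r0=0xf0

VAL = 0x8a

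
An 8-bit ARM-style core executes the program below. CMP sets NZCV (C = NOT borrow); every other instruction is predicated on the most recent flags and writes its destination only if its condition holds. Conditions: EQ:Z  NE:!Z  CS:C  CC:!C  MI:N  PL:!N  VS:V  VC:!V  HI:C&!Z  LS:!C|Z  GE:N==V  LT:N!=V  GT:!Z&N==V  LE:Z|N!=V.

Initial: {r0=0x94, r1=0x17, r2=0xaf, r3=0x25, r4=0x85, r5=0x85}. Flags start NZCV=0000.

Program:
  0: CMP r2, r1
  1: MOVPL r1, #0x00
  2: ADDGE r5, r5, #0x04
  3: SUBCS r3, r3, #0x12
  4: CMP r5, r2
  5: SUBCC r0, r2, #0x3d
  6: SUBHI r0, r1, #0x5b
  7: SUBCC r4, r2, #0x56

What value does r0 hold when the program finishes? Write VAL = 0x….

[0] flags=1010 → (cmp)
[1] flags=1010 PL?F → skip
[2] flags=1010 GE?F → skip
[3] flags=1010 CS?T → r3=0x13
[4] flags=1000 → (cmp)
[5] flags=1000 CC?T → r0=0x72
[6] flags=1000 HI?F → skip
[7] flags=1000 CC?T → r4=0x59

VAL = 0x72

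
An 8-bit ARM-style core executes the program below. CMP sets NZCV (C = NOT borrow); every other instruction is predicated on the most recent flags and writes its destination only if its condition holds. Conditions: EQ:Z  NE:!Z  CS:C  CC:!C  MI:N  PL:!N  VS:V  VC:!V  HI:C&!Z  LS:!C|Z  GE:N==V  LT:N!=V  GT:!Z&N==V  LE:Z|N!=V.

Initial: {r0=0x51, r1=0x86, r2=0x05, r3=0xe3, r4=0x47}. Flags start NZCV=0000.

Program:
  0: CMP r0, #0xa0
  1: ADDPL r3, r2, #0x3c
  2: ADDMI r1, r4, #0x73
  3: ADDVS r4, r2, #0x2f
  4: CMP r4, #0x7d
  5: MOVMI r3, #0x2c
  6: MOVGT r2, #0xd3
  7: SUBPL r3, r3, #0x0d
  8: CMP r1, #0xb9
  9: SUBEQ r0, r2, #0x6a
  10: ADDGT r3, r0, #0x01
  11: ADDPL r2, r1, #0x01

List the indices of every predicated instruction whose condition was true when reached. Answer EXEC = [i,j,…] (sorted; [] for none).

EXEC = [2,3,5,10,11]

[0] flags=1001 → (cmp)
[1] flags=1001 PL?F → skip
[2] flags=1001 MI?T → r1=0xba
[3] flags=1001 VS?T → r4=0x34
[4] flags=1000 → (cmp)
[5] flags=1000 MI?T → r3=0x2c
[6] flags=1000 GT?F → skip
[7] flags=1000 PL?F → skip
[8] flags=0010 → (cmp)
[9] flags=0010 EQ?F → skip
[10] flags=0010 GT?T → r3=0x52
[11] flags=0010 PL?T → r2=0xbb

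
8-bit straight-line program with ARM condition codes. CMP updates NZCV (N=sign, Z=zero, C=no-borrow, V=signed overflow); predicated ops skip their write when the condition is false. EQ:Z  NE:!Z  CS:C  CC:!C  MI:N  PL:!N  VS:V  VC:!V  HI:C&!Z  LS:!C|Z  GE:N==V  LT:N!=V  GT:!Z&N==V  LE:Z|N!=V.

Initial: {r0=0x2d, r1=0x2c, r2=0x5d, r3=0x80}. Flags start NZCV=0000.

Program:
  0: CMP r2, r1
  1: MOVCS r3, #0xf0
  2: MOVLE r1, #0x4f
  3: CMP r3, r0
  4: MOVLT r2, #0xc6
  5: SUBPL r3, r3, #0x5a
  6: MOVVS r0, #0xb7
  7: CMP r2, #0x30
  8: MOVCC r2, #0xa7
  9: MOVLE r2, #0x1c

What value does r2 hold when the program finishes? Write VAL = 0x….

0: ✓ CMP  NZCV=0010
1: ✓ MOVCS  r3←0xf0
2: · MOVLE
3: ✓ CMP  NZCV=1010
4: ✓ MOVLT  r2←0xc6
5: · SUBPL
6: · MOVVS
7: ✓ CMP  NZCV=1010
8: · MOVCC
9: ✓ MOVLE  r2←0x1c

VAL = 0x1c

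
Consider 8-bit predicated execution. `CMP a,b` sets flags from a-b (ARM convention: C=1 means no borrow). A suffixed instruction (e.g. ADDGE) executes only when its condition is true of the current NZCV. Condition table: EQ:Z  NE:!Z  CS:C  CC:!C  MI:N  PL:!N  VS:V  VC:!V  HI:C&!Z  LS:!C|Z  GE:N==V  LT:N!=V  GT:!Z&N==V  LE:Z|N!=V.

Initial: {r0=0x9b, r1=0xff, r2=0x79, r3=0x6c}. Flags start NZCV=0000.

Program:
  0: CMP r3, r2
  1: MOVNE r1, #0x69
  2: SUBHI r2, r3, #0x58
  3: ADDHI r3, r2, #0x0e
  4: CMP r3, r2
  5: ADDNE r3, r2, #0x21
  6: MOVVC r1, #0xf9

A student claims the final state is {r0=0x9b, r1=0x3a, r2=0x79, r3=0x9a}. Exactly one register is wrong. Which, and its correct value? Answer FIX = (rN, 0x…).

FIX = (r1, 0xf9)

0: ✓ CMP  NZCV=1000
1: ✓ MOVNE  r1←0x69
2: · SUBHI
3: · ADDHI
4: ✓ CMP  NZCV=1000
5: ✓ ADDNE  r3←0x9a
6: ✓ MOVVC  r1←0xf9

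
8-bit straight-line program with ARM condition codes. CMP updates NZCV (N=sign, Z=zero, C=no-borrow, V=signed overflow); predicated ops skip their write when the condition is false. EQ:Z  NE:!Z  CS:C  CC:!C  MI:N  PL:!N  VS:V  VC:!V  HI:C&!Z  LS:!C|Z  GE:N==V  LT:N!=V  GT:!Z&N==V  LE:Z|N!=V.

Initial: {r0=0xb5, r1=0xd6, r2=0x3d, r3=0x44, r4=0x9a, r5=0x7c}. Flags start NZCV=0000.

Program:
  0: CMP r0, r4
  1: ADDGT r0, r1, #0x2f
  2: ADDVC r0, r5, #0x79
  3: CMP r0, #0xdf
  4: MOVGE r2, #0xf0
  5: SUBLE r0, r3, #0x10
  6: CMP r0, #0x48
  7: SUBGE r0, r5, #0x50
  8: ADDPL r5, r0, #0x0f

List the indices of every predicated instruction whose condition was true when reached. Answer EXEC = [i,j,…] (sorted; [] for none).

EXEC = [1,2,4]

[0] flags=0010 → (cmp)
[1] flags=0010 GT?T → r0=0x05
[2] flags=0010 VC?T → r0=0xf5
[3] flags=0010 → (cmp)
[4] flags=0010 GE?T → r2=0xf0
[5] flags=0010 LE?F → skip
[6] flags=1010 → (cmp)
[7] flags=1010 GE?F → skip
[8] flags=1010 PL?F → skip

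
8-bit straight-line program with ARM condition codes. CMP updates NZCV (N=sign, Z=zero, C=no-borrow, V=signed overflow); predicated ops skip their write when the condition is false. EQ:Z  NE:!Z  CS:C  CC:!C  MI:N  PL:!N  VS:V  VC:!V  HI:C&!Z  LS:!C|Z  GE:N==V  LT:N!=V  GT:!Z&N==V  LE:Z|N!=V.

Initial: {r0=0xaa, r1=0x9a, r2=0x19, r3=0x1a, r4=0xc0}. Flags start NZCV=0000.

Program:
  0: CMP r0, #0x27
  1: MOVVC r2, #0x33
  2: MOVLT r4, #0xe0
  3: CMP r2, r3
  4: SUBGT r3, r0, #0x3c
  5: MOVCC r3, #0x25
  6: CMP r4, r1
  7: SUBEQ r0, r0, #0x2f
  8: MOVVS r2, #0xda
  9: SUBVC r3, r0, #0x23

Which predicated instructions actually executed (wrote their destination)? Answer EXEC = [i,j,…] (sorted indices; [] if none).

EXEC = [1,2,4,9]

[0] flags=1010 → (cmp)
[1] flags=1010 VC?T → r2=0x33
[2] flags=1010 LT?T → r4=0xe0
[3] flags=0010 → (cmp)
[4] flags=0010 GT?T → r3=0x6e
[5] flags=0010 CC?F → skip
[6] flags=0010 → (cmp)
[7] flags=0010 EQ?F → skip
[8] flags=0010 VS?F → skip
[9] flags=0010 VC?T → r3=0x87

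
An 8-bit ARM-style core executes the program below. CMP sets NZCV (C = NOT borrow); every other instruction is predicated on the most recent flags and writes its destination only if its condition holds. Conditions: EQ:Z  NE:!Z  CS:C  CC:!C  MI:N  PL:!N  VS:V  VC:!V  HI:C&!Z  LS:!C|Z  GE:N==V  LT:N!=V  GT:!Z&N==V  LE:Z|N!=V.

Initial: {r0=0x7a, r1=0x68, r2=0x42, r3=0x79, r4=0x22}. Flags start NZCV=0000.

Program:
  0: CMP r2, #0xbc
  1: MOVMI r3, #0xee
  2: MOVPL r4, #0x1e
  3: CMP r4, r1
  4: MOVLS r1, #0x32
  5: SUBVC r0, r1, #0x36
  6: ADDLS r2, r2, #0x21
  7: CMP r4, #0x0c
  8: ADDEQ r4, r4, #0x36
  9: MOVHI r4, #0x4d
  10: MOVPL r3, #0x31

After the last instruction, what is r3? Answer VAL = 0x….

VAL = 0x31

0: ✓ CMP  NZCV=1001
1: ✓ MOVMI  r3←0xee
2: · MOVPL
3: ✓ CMP  NZCV=1000
4: ✓ MOVLS  r1←0x32
5: ✓ SUBVC  r0←0xfc
6: ✓ ADDLS  r2←0x63
7: ✓ CMP  NZCV=0010
8: · ADDEQ
9: ✓ MOVHI  r4←0x4d
10: ✓ MOVPL  r3←0x31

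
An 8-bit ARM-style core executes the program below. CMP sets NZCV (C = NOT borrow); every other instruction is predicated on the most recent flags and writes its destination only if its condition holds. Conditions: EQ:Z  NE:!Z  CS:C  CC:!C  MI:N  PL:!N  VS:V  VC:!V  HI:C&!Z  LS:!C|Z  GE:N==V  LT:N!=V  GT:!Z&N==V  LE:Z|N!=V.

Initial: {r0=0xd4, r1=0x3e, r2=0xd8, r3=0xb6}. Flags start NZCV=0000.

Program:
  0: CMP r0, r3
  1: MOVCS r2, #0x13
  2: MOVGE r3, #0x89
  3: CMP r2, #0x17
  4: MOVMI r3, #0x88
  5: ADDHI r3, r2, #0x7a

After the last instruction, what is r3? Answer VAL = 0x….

VAL = 0x88

[0] flags=0010 → (cmp)
[1] flags=0010 CS?T → r2=0x13
[2] flags=0010 GE?T → r3=0x89
[3] flags=1000 → (cmp)
[4] flags=1000 MI?T → r3=0x88
[5] flags=1000 HI?F → skip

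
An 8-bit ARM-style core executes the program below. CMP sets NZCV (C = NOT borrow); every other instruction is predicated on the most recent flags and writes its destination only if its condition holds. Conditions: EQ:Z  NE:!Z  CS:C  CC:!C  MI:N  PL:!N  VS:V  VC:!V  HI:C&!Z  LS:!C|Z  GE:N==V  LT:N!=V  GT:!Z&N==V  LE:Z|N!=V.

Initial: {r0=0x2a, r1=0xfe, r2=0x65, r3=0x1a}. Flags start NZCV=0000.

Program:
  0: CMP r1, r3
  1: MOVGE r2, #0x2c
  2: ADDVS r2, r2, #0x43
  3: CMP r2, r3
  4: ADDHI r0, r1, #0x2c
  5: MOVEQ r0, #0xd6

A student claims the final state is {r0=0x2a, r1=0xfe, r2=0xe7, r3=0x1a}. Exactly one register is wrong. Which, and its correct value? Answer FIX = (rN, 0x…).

0: ✓ CMP  NZCV=1010
1: · MOVGE
2: · ADDVS
3: ✓ CMP  NZCV=0010
4: ✓ ADDHI  r0←0x2a
5: · MOVEQ

FIX = (r2, 0x65)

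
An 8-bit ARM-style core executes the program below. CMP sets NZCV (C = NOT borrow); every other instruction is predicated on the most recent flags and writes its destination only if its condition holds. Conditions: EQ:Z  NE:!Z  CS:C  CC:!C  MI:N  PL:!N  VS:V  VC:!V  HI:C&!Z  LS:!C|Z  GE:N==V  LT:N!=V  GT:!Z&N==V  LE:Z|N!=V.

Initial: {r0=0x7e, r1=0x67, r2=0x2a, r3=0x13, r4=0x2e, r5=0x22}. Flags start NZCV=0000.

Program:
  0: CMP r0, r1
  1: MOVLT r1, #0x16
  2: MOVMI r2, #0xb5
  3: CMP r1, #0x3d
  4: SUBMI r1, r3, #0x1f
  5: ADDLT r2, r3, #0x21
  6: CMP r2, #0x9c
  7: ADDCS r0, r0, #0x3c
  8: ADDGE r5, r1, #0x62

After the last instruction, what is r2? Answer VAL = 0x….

VAL = 0x2a

[0] flags=0010 → (cmp)
[1] flags=0010 LT?F → skip
[2] flags=0010 MI?F → skip
[3] flags=0010 → (cmp)
[4] flags=0010 MI?F → skip
[5] flags=0010 LT?F → skip
[6] flags=1001 → (cmp)
[7] flags=1001 CS?F → skip
[8] flags=1001 GE?T → r5=0xc9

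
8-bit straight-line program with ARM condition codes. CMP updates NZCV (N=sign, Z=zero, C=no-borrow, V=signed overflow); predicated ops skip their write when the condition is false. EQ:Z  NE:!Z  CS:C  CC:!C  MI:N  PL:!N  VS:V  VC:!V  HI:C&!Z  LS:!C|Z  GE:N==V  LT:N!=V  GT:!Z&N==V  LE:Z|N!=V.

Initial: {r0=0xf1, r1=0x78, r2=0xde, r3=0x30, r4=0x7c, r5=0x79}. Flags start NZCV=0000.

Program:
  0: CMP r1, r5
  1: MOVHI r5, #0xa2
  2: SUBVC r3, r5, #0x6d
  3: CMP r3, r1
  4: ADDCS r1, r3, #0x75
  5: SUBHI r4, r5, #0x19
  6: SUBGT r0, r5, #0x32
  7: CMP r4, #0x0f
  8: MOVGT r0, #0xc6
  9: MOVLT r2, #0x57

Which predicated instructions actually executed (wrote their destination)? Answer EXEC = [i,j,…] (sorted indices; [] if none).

[0] flags=1000 → (cmp)
[1] flags=1000 HI?F → skip
[2] flags=1000 VC?T → r3=0x0c
[3] flags=1000 → (cmp)
[4] flags=1000 CS?F → skip
[5] flags=1000 HI?F → skip
[6] flags=1000 GT?F → skip
[7] flags=0010 → (cmp)
[8] flags=0010 GT?T → r0=0xc6
[9] flags=0010 LT?F → skip

EXEC = [2,8]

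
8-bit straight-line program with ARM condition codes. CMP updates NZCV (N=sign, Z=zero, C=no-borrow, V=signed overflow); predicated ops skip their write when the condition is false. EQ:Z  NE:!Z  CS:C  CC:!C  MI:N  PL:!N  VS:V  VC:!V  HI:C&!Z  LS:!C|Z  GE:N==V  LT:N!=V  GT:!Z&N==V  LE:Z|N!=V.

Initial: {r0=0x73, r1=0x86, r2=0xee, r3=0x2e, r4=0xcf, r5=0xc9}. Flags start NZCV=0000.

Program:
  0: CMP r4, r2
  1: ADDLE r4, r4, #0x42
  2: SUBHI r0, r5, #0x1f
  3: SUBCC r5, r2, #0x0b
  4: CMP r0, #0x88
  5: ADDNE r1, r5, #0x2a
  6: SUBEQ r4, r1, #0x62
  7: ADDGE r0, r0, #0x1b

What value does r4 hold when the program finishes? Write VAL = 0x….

0: ✓ CMP  NZCV=1000
1: ✓ ADDLE  r4←0x11
2: · SUBHI
3: ✓ SUBCC  r5←0xe3
4: ✓ CMP  NZCV=1001
5: ✓ ADDNE  r1←0x0d
6: · SUBEQ
7: ✓ ADDGE  r0←0x8e

VAL = 0x11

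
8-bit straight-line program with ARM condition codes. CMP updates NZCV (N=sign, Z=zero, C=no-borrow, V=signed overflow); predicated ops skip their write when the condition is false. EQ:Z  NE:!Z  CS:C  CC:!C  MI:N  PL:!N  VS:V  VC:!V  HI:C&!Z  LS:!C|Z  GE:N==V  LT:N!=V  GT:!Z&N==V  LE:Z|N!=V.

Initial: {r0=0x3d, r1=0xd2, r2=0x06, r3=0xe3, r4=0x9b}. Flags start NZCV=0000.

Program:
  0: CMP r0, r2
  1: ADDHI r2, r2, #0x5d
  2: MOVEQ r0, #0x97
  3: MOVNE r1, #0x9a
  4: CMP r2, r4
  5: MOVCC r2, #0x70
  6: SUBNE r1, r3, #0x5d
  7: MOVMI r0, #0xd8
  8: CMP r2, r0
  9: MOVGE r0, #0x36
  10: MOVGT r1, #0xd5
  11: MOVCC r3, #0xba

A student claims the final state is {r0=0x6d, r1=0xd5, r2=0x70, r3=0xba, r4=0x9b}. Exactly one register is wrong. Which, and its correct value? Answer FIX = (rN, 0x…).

FIX = (r0, 0x36)

[0] flags=0010 → (cmp)
[1] flags=0010 HI?T → r2=0x63
[2] flags=0010 EQ?F → skip
[3] flags=0010 NE?T → r1=0x9a
[4] flags=1001 → (cmp)
[5] flags=1001 CC?T → r2=0x70
[6] flags=1001 NE?T → r1=0x86
[7] flags=1001 MI?T → r0=0xd8
[8] flags=1001 → (cmp)
[9] flags=1001 GE?T → r0=0x36
[10] flags=1001 GT?T → r1=0xd5
[11] flags=1001 CC?T → r3=0xba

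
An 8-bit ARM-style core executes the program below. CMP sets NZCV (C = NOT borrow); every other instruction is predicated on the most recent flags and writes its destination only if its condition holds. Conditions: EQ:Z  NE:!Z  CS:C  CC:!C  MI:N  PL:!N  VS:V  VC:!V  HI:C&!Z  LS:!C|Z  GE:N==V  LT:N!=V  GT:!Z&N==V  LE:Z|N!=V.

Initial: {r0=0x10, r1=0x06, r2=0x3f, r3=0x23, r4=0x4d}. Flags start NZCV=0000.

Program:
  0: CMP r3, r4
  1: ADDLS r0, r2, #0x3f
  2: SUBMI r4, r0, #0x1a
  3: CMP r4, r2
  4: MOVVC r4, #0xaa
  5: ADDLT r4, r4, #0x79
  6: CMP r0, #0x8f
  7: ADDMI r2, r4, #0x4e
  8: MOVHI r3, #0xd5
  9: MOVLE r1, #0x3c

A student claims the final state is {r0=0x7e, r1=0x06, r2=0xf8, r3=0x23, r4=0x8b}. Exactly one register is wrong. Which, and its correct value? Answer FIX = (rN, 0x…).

FIX = (r4, 0xaa)

[0] flags=1000 → (cmp)
[1] flags=1000 LS?T → r0=0x7e
[2] flags=1000 MI?T → r4=0x64
[3] flags=0010 → (cmp)
[4] flags=0010 VC?T → r4=0xaa
[5] flags=0010 LT?F → skip
[6] flags=1001 → (cmp)
[7] flags=1001 MI?T → r2=0xf8
[8] flags=1001 HI?F → skip
[9] flags=1001 LE?F → skip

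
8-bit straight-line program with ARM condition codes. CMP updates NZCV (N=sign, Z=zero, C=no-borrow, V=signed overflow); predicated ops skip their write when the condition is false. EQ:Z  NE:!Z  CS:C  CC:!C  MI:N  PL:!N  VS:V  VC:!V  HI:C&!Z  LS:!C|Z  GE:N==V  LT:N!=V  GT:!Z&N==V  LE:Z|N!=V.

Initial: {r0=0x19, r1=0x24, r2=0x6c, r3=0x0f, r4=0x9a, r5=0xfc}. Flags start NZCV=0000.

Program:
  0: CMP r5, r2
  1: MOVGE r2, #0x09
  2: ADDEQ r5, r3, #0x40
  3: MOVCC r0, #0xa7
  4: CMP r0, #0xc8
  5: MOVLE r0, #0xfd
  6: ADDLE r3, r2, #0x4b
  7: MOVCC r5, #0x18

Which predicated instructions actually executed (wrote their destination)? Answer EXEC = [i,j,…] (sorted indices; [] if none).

[0] flags=1010 → (cmp)
[1] flags=1010 GE?F → skip
[2] flags=1010 EQ?F → skip
[3] flags=1010 CC?F → skip
[4] flags=0000 → (cmp)
[5] flags=0000 LE?F → skip
[6] flags=0000 LE?F → skip
[7] flags=0000 CC?T → r5=0x18

EXEC = [7]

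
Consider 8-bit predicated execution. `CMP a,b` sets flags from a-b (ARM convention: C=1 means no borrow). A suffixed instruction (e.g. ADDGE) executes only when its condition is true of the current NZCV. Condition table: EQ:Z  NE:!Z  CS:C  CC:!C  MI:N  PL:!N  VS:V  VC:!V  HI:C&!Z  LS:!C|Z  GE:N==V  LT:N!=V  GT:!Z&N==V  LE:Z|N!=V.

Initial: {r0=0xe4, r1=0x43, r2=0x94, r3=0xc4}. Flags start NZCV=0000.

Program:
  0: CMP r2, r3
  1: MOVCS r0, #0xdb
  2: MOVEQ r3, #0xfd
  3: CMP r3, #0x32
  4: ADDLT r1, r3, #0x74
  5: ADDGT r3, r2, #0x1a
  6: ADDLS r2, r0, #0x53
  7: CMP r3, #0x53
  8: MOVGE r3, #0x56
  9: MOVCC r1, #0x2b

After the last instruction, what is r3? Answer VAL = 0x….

[0] flags=1000 → (cmp)
[1] flags=1000 CS?F → skip
[2] flags=1000 EQ?F → skip
[3] flags=1010 → (cmp)
[4] flags=1010 LT?T → r1=0x38
[5] flags=1010 GT?F → skip
[6] flags=1010 LS?F → skip
[7] flags=0011 → (cmp)
[8] flags=0011 GE?F → skip
[9] flags=0011 CC?F → skip

VAL = 0xc4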